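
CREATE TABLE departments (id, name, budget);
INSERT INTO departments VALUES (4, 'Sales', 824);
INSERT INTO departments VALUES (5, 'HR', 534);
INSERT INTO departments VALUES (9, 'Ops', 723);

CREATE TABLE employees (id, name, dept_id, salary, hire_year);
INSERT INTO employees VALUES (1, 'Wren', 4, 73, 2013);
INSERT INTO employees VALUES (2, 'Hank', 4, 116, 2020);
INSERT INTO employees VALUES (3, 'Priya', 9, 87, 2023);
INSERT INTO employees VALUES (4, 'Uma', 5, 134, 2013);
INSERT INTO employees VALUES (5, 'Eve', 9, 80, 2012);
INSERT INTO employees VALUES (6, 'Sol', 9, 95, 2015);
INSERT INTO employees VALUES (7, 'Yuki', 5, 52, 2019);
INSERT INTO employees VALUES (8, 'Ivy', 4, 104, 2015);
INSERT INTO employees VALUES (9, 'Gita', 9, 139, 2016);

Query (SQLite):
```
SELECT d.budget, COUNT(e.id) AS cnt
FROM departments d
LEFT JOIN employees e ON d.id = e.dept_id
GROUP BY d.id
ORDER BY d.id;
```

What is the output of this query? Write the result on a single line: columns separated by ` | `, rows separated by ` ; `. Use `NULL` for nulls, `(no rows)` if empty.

824 | 3 ; 534 | 2 ; 723 | 4

LEFT JOIN keeps every departments row; unmatched ones get NULL for employees columns.
Group by departments.id and compute COUNT(e.id). COUNT(col) of an all-NULL group is 0.
  4: ids {1, 2, 8} → COUNT(e.id)=3
  5: ids {4, 7} → COUNT(e.id)=2
  9: ids {3, 5, 6, 9} → COUNT(e.id)=4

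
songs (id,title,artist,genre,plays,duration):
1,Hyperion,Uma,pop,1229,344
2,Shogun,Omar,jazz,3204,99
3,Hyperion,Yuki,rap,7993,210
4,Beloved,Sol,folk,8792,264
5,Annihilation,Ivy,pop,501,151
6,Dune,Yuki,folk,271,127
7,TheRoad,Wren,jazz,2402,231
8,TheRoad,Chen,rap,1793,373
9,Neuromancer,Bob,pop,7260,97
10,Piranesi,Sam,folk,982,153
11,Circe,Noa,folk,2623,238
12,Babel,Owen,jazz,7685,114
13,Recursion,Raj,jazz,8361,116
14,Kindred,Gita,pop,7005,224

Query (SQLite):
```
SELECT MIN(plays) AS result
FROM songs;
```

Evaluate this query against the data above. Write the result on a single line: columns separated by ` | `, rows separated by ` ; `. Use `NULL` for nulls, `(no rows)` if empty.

271

All plays values: [1229, 3204, 7993, 8792, 501, 271, 2402, 1793, 7260, 982, 2623, 7685, 8361, 7005].
MIN of non-NULL values = 271.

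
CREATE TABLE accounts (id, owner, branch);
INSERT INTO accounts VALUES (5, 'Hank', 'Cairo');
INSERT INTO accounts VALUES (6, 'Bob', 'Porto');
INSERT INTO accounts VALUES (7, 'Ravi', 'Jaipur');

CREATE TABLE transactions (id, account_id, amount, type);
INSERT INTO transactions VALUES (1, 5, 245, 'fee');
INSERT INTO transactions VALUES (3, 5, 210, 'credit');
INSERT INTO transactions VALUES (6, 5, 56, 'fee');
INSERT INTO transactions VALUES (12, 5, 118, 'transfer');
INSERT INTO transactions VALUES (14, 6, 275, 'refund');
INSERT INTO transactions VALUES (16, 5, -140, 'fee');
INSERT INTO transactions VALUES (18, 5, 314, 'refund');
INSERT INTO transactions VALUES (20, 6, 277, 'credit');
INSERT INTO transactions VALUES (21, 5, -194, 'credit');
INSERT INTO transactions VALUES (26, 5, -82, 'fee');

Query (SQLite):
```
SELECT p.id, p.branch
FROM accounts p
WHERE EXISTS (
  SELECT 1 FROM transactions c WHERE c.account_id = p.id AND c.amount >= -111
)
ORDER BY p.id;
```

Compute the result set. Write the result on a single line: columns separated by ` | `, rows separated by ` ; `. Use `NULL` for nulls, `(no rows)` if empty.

For each accounts row, check whether any transactions with matching account_id has amount >= -111.
Keep rows where that is true.

5 | Cairo ; 6 | Porto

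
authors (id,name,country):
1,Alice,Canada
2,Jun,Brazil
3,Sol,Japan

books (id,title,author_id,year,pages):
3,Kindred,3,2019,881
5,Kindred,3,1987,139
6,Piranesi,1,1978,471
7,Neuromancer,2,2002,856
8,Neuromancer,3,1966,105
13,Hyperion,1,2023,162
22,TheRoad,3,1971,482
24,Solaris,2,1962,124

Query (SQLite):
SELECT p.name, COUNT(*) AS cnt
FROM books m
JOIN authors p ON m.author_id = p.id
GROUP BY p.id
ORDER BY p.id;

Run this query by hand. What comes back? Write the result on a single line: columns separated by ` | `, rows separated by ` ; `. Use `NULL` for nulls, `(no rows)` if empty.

Alice | 2 ; Jun | 2 ; Sol | 4

Join each books row to its authors via author_id.
Group joined rows by authors.id; compute COUNT(*) per group.
  1: ids {6, 13} → COUNT(*)=2
  2: ids {7, 24} → COUNT(*)=2
  3: ids {3, 5, 8, 22} → COUNT(*)=4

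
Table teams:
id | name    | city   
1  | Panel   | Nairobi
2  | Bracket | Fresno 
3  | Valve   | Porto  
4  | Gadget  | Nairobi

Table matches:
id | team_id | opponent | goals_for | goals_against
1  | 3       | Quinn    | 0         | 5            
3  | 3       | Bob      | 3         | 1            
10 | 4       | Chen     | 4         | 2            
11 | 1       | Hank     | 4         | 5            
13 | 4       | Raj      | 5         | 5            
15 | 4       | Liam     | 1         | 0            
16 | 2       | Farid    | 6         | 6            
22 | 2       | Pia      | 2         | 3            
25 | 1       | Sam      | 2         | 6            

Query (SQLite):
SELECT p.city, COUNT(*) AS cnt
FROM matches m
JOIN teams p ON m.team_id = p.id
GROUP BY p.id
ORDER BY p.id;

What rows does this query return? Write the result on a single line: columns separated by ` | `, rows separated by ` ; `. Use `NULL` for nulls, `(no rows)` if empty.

Join each matches row to its teams via team_id.
Group joined rows by teams.id; compute COUNT(*) per group.
  1: ids {11, 25} → COUNT(*)=2
  2: ids {16, 22} → COUNT(*)=2
  3: ids {1, 3} → COUNT(*)=2
  4: ids {10, 13, 15} → COUNT(*)=3

Nairobi | 2 ; Fresno | 2 ; Porto | 2 ; Nairobi | 3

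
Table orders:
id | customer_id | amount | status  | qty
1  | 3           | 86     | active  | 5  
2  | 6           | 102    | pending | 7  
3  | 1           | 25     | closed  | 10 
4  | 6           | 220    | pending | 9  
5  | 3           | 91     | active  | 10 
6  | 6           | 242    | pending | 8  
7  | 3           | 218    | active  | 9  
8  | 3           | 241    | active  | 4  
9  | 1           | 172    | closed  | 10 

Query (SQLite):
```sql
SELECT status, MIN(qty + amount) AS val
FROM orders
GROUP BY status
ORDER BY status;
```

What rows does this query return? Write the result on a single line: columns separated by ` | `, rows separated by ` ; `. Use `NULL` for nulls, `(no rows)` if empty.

For each row compute qty + amount.
Group by status; take MIN of the expression per group.
  active: ids {1, 5, 7, 8} → MIN(qty + amount)=91
  closed: ids {3, 9} → MIN(qty + amount)=35
  pending: ids {2, 4, 6} → MIN(qty + amount)=109

active | 91 ; closed | 35 ; pending | 109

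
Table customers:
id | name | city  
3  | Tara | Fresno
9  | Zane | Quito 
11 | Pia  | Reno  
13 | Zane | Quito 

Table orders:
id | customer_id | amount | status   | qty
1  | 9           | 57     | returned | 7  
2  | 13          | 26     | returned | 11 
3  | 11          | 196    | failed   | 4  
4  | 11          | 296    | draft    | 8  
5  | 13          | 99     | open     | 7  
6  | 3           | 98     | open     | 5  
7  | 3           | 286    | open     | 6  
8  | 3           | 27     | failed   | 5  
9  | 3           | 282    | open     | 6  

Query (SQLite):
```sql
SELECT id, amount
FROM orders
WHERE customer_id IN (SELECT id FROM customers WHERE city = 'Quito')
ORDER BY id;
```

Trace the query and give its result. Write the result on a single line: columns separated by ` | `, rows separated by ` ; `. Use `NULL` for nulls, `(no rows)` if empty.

Inner query: customers.id where city = 'Quito'.
Outer: keep orders rows whose customer_id is in that set.
Inner query → {9, 13}

1 | 57 ; 2 | 26 ; 5 | 99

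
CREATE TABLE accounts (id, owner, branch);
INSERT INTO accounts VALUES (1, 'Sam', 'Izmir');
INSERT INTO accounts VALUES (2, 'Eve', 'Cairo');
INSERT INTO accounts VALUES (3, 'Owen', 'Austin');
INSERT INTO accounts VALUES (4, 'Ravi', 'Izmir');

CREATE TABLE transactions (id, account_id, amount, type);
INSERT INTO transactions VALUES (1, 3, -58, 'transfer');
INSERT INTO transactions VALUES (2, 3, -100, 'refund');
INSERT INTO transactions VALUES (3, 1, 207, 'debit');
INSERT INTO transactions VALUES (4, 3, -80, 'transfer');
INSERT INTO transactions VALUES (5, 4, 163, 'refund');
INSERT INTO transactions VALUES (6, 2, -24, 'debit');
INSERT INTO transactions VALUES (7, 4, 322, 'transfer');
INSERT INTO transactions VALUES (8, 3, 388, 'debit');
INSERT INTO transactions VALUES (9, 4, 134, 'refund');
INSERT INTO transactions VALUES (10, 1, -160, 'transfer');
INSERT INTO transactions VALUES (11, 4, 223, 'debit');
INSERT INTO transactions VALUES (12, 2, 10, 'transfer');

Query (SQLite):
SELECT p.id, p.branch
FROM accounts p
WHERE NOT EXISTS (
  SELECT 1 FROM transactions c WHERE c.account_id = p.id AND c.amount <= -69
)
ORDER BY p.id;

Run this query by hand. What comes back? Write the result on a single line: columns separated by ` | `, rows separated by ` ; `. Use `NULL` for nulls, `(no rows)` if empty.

2 | Cairo ; 4 | Izmir

For each accounts row, check whether any transactions with matching account_id has amount <= -69.
Keep rows where that is false.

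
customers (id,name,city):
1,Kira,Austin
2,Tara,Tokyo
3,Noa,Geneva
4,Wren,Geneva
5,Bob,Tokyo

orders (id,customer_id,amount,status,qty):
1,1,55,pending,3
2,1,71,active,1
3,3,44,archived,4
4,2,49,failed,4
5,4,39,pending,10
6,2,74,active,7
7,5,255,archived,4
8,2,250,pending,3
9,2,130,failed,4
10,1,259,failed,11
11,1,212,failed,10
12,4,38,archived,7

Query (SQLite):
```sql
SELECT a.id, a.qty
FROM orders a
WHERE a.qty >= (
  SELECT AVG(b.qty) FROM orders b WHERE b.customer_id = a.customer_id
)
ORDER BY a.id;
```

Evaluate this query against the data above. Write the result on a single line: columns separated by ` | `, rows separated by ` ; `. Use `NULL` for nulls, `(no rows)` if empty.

For each orders row a, compute AVG(qty) over rows sharing a.customer_id.
Keep row a if a.qty >= that per-group AVG.
  customer_id=1: AVG(qty) = 6.25
  customer_id=2: AVG(qty) = 4.5
  customer_id=3: AVG(qty) = 4.0
  customer_id=4: AVG(qty) = 8.5
  customer_id=5: AVG(qty) = 4.0

3 | 4 ; 5 | 10 ; 6 | 7 ; 7 | 4 ; 10 | 11 ; 11 | 10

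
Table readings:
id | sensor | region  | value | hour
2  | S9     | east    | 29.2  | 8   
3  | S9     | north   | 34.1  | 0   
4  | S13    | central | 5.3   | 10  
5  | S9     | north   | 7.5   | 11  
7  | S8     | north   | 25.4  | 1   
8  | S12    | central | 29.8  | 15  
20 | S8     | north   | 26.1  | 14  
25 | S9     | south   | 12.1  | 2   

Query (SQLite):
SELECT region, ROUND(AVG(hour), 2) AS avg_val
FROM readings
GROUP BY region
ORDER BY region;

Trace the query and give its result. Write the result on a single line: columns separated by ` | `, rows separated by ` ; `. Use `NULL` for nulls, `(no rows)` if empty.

central | 12.5 ; east | 8 ; north | 6.5 ; south | 2

Partition readings by region; compute ROUND(AVG(hour), 2) within each group.
  central: ids {4, 8} → ROUND(AVG(hour), 2)=12.5
  east: ids {2} → ROUND(AVG(hour), 2)=8
  north: ids {3, 5, 7, 20} → ROUND(AVG(hour), 2)=6.5
  south: ids {25} → ROUND(AVG(hour), 2)=2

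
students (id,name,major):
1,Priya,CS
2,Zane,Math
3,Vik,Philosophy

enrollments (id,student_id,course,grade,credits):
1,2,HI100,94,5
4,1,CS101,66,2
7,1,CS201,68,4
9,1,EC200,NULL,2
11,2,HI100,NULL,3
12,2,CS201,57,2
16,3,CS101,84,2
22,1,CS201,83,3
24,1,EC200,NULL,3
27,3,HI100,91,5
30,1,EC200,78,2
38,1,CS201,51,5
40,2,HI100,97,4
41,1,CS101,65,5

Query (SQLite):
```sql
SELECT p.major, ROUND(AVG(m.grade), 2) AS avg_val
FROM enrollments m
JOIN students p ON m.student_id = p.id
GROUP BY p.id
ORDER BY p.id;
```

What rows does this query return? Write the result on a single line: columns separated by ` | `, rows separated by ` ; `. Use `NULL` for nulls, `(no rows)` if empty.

CS | 68.5 ; Math | 82.67 ; Philosophy | 87.5

Join each enrollments row to its students via student_id.
Group joined rows by students.id; compute ROUND(AVG(m.grade), 2) per group.
  1: ids {4, 7, 9, 22, 24, 30, 38, 41} → ROUND(AVG(m.grade), 2)=68.5
  2: ids {1, 11, 12, 40} → ROUND(AVG(m.grade), 2)=82.67
  3: ids {16, 27} → ROUND(AVG(m.grade), 2)=87.5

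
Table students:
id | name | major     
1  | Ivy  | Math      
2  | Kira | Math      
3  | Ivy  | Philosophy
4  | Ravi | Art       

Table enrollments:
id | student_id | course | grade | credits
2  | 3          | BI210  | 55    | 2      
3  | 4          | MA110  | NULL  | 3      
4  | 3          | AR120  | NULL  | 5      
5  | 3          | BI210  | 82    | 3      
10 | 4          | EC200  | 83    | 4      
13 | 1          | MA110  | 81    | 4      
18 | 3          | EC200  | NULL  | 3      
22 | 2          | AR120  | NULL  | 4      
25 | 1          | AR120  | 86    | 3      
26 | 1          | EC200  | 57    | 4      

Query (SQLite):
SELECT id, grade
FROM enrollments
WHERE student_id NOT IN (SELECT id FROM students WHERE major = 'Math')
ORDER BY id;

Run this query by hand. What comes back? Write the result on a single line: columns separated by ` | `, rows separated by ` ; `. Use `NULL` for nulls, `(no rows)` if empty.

2 | 55 ; 3 | NULL ; 4 | NULL ; 5 | 82 ; 10 | 83 ; 18 | NULL

Inner query: students.id where major = 'Math'.
Outer: keep enrollments rows whose student_id is not in that set.
Inner query → {1, 2}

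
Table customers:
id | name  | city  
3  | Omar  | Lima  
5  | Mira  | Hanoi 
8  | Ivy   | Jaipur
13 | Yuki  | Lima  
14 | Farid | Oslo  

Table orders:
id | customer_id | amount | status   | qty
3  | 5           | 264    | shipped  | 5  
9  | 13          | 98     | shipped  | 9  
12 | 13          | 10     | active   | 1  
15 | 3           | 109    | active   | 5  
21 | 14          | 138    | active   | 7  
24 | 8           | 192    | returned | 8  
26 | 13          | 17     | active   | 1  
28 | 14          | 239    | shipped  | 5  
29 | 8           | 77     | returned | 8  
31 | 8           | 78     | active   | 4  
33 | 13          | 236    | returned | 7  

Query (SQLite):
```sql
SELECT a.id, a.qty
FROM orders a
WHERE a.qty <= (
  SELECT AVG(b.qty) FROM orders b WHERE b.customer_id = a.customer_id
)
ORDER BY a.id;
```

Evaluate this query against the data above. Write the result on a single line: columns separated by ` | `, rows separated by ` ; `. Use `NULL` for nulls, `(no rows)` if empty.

3 | 5 ; 12 | 1 ; 15 | 5 ; 26 | 1 ; 28 | 5 ; 31 | 4

For each orders row a, compute AVG(qty) over rows sharing a.customer_id.
Keep row a if a.qty <= that per-group AVG.
  customer_id=3: AVG(qty) = 5.0
  customer_id=5: AVG(qty) = 5.0
  customer_id=8: AVG(qty) = 6.666667
  customer_id=13: AVG(qty) = 4.5
  customer_id=14: AVG(qty) = 6.0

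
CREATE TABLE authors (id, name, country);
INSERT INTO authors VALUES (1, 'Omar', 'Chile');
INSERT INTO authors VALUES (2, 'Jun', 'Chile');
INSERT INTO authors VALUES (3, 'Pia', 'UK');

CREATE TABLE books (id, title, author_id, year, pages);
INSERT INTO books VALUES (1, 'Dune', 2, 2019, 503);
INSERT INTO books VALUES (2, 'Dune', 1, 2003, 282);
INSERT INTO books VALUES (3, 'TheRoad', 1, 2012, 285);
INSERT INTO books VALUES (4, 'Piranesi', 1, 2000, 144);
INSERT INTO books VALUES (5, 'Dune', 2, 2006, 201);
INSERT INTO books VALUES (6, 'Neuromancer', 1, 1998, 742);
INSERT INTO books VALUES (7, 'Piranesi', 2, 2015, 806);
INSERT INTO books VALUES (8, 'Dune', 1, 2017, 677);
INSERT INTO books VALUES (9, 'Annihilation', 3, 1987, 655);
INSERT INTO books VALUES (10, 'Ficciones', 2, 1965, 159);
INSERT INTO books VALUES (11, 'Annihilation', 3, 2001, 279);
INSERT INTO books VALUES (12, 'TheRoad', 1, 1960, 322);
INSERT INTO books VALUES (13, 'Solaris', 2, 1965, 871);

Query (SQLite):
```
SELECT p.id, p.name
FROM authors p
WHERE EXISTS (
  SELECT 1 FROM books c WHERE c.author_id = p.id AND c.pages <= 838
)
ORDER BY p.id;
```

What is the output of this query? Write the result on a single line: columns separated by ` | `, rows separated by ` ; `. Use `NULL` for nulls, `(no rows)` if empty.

For each authors row, check whether any books with matching author_id has pages <= 838.
Keep rows where that is true.

1 | Omar ; 2 | Jun ; 3 | Pia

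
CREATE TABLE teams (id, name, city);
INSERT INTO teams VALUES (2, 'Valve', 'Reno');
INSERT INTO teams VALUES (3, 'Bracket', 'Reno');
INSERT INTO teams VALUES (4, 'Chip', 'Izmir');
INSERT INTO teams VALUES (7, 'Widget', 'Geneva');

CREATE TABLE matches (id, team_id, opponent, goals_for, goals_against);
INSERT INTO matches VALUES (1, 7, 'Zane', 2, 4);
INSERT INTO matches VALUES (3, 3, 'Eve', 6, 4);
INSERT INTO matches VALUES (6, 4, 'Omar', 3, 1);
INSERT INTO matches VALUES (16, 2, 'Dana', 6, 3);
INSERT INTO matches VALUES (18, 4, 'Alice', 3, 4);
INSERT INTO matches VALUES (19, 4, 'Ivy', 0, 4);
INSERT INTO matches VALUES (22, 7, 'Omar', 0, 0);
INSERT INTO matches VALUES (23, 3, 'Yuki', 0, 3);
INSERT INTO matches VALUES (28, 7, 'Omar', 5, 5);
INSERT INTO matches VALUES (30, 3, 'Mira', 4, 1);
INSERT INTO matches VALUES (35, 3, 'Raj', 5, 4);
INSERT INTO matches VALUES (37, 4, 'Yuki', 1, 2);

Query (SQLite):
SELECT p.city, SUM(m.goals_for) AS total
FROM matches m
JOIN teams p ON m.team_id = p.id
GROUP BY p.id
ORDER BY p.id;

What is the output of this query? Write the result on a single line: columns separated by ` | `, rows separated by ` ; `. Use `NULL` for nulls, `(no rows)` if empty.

Reno | 6 ; Reno | 15 ; Izmir | 7 ; Geneva | 7

Join each matches row to its teams via team_id.
Group joined rows by teams.id; compute SUM(m.goals_for) per group.
  2: ids {16} → SUM(m.goals_for)=6
  3: ids {3, 23, 30, 35} → SUM(m.goals_for)=15
  4: ids {6, 18, 19, 37} → SUM(m.goals_for)=7
  7: ids {1, 22, 28} → SUM(m.goals_for)=7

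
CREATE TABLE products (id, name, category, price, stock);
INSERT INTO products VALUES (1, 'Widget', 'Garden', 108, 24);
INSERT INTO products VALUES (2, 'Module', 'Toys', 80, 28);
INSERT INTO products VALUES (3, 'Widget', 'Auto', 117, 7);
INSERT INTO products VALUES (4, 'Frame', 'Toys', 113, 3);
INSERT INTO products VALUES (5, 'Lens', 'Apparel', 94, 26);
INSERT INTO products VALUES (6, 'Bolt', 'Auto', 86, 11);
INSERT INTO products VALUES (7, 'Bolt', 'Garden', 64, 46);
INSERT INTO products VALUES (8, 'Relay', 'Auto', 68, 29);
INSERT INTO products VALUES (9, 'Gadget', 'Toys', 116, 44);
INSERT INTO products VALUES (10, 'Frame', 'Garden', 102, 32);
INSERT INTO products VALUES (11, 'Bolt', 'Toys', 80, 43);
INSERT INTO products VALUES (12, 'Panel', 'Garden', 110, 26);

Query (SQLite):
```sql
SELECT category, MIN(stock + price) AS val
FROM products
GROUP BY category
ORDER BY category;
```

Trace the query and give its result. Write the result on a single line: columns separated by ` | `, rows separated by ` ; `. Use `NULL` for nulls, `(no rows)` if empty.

For each row compute stock + price.
Group by category; take MIN of the expression per group.
  Apparel: ids {5} → MIN(stock + price)=120
  Auto: ids {3, 6, 8} → MIN(stock + price)=97
  Garden: ids {1, 7, 10, 12} → MIN(stock + price)=110
  Toys: ids {2, 4, 9, 11} → MIN(stock + price)=108

Apparel | 120 ; Auto | 97 ; Garden | 110 ; Toys | 108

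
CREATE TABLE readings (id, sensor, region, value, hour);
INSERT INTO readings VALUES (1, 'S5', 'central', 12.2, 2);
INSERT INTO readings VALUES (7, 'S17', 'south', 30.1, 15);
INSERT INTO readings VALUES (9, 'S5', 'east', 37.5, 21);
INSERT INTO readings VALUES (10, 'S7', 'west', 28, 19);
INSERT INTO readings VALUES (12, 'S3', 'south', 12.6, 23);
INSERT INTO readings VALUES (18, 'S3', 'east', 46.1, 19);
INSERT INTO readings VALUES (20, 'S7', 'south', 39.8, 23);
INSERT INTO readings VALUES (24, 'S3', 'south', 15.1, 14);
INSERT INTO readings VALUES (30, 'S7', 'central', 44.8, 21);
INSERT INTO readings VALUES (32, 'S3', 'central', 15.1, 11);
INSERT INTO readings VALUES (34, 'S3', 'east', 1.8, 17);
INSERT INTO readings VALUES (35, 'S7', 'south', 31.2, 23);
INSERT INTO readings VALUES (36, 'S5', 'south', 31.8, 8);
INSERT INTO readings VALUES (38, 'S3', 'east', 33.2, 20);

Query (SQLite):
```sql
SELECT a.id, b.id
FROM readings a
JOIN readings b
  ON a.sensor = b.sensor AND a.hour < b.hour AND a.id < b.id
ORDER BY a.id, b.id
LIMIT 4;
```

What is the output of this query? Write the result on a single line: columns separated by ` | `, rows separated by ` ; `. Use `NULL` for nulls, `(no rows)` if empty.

1 | 9 ; 1 | 36 ; 10 | 20 ; 10 | 30

Pairs (a,b) with same sensor, a.hour < b.hour, a.id < b.id.
sensor groups: S17:{7} S3:{12,18,24,32,34,38} S5:{1,9,36} S7:{10,20,30,35}
Ordered by (a.id, b.id); first 4.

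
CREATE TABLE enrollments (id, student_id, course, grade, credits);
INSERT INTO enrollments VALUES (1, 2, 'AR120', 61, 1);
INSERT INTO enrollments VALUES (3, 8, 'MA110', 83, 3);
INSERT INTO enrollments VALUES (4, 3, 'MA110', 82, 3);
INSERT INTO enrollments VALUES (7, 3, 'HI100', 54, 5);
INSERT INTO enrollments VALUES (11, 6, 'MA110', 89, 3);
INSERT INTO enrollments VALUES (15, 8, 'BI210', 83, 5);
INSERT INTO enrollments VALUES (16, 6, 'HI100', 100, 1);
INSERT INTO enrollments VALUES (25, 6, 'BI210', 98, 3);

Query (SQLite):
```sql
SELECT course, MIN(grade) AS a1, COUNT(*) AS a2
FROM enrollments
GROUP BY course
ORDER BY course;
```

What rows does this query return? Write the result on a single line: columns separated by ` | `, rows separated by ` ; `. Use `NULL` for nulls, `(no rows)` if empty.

Group enrollments by course.
Per group compute: MIN(grade), COUNT(*).
  AR120: ids {1} → MIN(grade)=61, COUNT(*)=1
  BI210: ids {15, 25} → MIN(grade)=83, COUNT(*)=2
  HI100: ids {7, 16} → MIN(grade)=54, COUNT(*)=2
  MA110: ids {3, 4, 11} → MIN(grade)=82, COUNT(*)=3

AR120 | 61 | 1 ; BI210 | 83 | 2 ; HI100 | 54 | 2 ; MA110 | 82 | 3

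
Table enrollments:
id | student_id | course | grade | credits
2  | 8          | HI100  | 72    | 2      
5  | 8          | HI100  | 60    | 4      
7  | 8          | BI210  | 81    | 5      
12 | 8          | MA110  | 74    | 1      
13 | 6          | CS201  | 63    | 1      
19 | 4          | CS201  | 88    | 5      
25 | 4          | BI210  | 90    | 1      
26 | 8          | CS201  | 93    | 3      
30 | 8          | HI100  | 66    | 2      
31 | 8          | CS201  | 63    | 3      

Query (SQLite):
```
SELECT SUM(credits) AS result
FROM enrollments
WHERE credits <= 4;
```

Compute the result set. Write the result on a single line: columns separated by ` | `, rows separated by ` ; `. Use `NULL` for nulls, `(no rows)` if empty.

Rows where credits <= 4 → credits values: [2, 4, 1, 1, 1, 3, 2, 3].
SUM of non-NULL values = 17.

17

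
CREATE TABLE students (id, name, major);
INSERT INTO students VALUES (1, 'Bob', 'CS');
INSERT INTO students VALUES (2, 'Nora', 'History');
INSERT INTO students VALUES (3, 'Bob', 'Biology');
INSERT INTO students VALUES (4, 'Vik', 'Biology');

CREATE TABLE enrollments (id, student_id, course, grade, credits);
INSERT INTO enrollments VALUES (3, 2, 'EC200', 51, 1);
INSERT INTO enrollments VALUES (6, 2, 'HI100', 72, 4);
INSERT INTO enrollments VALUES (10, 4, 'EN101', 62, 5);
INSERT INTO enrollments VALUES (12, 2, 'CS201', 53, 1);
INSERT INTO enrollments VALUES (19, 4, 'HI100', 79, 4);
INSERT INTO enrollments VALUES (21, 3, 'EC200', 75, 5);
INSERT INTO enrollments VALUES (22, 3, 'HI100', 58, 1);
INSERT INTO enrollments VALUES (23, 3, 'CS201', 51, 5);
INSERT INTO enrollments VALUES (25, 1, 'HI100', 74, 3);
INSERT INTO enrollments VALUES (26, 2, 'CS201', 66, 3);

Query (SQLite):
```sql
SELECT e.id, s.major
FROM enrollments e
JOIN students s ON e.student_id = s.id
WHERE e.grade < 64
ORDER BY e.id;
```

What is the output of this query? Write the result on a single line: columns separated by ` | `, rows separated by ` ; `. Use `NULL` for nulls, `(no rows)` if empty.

3 | History ; 10 | Biology ; 12 | History ; 22 | Biology ; 23 | Biology

Each enrollments row matches the students row where student_id = students.id.
Then keep rows with e.grade < 64.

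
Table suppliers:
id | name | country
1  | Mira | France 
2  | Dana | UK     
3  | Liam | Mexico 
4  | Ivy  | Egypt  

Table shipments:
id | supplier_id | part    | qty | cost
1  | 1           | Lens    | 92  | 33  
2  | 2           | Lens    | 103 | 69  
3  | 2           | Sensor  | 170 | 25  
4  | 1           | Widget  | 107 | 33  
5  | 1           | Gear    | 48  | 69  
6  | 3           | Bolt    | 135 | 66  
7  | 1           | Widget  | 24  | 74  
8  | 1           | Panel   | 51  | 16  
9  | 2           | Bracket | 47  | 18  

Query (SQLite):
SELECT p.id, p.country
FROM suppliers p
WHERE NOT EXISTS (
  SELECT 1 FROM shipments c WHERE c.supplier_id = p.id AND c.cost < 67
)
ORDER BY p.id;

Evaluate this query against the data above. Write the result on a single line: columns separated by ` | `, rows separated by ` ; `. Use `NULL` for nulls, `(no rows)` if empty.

For each suppliers row, check whether any shipments with matching supplier_id has cost < 67.
Keep rows where that is false.

4 | Egypt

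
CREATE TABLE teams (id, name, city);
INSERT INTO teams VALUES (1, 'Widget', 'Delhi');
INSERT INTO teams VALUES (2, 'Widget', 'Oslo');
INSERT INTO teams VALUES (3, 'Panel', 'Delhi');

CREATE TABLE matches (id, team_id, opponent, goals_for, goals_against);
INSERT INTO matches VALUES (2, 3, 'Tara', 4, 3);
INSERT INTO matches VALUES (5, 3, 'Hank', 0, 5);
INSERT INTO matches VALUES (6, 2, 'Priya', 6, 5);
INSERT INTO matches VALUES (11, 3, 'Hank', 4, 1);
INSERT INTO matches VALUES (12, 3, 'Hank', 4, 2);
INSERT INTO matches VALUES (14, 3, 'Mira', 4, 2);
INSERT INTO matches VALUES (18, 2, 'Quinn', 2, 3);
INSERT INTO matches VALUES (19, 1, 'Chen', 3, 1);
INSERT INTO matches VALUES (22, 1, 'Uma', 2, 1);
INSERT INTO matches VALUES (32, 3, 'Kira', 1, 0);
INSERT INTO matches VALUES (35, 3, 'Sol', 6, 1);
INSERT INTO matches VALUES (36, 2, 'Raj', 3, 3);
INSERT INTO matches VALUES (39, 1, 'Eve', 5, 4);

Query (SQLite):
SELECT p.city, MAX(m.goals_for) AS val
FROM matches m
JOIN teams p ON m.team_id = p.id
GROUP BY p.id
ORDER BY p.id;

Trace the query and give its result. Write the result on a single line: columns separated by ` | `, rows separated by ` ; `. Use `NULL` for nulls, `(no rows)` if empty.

Delhi | 5 ; Oslo | 6 ; Delhi | 6

Join each matches row to its teams via team_id.
Group joined rows by teams.id; compute MAX(m.goals_for) per group.
  1: ids {19, 22, 39} → MAX(m.goals_for)=5
  2: ids {6, 18, 36} → MAX(m.goals_for)=6
  3: ids {2, 5, 11, 12, 14, 32, 35} → MAX(m.goals_for)=6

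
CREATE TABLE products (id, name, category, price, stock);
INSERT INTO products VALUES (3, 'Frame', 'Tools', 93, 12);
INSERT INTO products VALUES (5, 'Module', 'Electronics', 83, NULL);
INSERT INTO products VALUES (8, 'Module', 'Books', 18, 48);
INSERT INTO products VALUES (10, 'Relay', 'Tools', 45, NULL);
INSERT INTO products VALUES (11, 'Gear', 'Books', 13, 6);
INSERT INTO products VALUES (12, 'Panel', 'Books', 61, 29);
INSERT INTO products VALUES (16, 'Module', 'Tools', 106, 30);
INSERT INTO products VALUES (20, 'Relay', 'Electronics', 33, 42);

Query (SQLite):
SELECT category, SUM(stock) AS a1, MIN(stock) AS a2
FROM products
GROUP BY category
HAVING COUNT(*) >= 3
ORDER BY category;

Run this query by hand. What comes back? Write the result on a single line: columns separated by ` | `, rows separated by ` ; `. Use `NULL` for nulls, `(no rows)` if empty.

Books | 83 | 6 ; Tools | 42 | 12

Group products by category.
Per group compute: SUM(stock), MIN(stock).
HAVING: drop groups with fewer than 3 rows.
  Books: ids {8, 11, 12} → SUM(stock)=83, MIN(stock)=6
  Electronics: ids {5, 20} → SUM(stock)=42, MIN(stock)=42
  Tools: ids {3, 10, 16} → SUM(stock)=42, MIN(stock)=12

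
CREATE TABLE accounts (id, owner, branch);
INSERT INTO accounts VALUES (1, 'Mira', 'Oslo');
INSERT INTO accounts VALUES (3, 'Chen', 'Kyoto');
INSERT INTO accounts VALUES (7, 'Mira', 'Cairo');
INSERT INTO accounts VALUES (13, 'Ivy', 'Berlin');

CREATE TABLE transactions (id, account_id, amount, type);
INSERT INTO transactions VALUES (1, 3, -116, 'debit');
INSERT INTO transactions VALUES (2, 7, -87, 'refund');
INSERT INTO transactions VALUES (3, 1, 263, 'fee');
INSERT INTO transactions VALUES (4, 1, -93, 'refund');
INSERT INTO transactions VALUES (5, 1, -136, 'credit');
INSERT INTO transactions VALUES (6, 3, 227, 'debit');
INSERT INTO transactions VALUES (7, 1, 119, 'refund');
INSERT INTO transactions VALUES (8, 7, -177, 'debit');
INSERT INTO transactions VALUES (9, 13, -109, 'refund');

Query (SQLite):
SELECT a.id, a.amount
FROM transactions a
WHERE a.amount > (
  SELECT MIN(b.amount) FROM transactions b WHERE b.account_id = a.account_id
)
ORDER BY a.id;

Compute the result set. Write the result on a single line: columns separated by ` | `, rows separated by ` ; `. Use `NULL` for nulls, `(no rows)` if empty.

For each transactions row a, compute MIN(amount) over rows sharing a.account_id.
Keep row a if a.amount > that per-group MIN.
  account_id=1: MIN(amount) = -136
  account_id=3: MIN(amount) = -116
  account_id=7: MIN(amount) = -177
  account_id=13: MIN(amount) = -109

2 | -87 ; 3 | 263 ; 4 | -93 ; 6 | 227 ; 7 | 119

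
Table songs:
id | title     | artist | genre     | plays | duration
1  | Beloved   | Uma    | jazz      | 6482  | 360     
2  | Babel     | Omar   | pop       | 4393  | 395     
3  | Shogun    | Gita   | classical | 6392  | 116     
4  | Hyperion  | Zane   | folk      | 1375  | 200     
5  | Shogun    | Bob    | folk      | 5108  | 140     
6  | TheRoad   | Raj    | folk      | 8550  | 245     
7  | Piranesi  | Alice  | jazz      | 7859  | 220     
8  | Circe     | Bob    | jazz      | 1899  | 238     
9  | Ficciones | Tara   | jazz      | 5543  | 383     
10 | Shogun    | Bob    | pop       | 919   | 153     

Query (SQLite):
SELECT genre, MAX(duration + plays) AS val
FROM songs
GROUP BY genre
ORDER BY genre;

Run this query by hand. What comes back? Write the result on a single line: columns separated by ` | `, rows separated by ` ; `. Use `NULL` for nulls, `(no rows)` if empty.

classical | 6508 ; folk | 8795 ; jazz | 8079 ; pop | 4788

For each row compute duration + plays.
Group by genre; take MAX of the expression per group.
  classical: ids {3} → MAX(duration + plays)=6508
  folk: ids {4, 5, 6} → MAX(duration + plays)=8795
  jazz: ids {1, 7, 8, 9} → MAX(duration + plays)=8079
  pop: ids {2, 10} → MAX(duration + plays)=4788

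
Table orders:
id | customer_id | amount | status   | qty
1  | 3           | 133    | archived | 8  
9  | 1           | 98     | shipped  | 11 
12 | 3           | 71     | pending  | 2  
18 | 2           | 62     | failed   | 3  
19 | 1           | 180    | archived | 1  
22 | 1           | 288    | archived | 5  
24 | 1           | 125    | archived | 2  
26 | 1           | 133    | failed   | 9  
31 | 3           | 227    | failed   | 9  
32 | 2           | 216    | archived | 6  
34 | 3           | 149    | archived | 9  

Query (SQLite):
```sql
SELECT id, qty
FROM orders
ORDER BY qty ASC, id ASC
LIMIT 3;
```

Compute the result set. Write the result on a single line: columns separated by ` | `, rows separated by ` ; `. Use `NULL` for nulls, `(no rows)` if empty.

Sort by qty asc, tiebreak id asc: (1, id=19), (2, id=12), (2, id=24), (3, id=18), (5, id=22), (6, id=32) …. Take first 3.

19 | 1 ; 12 | 2 ; 24 | 2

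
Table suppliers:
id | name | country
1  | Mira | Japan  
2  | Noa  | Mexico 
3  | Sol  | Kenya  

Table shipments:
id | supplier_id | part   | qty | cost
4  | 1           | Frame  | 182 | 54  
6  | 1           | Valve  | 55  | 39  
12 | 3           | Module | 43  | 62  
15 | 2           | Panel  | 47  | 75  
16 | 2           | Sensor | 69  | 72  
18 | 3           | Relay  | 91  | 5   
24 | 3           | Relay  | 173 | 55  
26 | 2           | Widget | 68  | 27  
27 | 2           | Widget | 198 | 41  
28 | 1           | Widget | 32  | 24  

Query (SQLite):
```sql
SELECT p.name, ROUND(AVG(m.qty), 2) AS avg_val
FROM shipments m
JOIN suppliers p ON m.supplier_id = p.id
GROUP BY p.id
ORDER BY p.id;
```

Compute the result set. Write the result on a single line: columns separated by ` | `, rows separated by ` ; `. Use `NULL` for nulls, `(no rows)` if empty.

Join each shipments row to its suppliers via supplier_id.
Group joined rows by suppliers.id; compute ROUND(AVG(m.qty), 2) per group.
  1: ids {4, 6, 28} → ROUND(AVG(m.qty), 2)=89.67
  2: ids {15, 16, 26, 27} → ROUND(AVG(m.qty), 2)=95.5
  3: ids {12, 18, 24} → ROUND(AVG(m.qty), 2)=102.33

Mira | 89.67 ; Noa | 95.5 ; Sol | 102.33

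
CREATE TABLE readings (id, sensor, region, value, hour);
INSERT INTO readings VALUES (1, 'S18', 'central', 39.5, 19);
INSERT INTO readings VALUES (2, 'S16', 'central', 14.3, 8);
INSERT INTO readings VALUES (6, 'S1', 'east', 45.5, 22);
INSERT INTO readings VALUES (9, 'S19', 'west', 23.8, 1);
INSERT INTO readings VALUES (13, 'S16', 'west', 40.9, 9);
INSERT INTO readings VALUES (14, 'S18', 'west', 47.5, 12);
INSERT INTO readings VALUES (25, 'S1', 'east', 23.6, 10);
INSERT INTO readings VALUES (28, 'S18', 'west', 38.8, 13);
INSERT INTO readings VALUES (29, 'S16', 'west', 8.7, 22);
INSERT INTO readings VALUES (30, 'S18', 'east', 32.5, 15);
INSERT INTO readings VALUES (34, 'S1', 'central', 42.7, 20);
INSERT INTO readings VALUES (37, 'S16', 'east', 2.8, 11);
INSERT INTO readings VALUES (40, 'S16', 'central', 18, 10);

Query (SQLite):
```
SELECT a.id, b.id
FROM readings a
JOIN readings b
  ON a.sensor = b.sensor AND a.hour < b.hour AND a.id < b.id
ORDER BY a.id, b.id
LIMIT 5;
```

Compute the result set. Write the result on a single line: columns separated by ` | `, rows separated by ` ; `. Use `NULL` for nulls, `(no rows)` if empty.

Pairs (a,b) with same sensor, a.hour < b.hour, a.id < b.id.
sensor groups: S1:{6,25,34} S16:{2,13,29,37,40} S18:{1,14,28,30} S19:{9}
Ordered by (a.id, b.id); first 5.

2 | 13 ; 2 | 29 ; 2 | 37 ; 2 | 40 ; 13 | 29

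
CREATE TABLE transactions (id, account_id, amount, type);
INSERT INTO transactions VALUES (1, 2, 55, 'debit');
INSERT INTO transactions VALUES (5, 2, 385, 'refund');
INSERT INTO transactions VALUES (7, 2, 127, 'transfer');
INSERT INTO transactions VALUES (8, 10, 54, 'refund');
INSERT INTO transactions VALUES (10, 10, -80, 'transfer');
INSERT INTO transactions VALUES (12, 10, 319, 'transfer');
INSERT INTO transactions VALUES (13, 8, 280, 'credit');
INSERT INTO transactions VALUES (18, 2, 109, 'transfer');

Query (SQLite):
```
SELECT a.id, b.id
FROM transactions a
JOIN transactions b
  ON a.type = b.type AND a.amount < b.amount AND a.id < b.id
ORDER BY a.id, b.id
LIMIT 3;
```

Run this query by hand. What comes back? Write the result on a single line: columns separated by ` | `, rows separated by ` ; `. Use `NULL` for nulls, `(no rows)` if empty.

7 | 12 ; 10 | 12 ; 10 | 18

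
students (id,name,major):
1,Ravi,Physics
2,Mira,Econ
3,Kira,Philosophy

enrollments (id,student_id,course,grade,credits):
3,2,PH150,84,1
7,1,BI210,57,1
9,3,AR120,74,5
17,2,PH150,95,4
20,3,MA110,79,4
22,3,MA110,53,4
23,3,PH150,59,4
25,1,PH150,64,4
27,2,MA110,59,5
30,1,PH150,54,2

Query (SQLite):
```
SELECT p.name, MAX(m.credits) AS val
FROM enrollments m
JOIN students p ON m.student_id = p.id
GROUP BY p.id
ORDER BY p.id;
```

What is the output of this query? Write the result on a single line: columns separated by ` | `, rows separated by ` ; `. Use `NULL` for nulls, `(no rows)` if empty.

Ravi | 4 ; Mira | 5 ; Kira | 5

Join each enrollments row to its students via student_id.
Group joined rows by students.id; compute MAX(m.credits) per group.
  1: ids {7, 25, 30} → MAX(m.credits)=4
  2: ids {3, 17, 27} → MAX(m.credits)=5
  3: ids {9, 20, 22, 23} → MAX(m.credits)=5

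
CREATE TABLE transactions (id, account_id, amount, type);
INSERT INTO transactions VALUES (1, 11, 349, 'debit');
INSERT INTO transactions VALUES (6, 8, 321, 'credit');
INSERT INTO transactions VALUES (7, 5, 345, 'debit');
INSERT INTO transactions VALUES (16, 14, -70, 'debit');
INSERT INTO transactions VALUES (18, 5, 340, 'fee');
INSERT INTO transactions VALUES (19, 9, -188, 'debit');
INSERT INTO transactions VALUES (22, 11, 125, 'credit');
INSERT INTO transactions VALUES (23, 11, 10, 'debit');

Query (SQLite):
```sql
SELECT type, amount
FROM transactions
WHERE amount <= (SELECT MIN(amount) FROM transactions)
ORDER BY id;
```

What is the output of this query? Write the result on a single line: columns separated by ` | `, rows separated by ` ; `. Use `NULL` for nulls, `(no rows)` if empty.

Scalar subquery: MIN(amount) over all transactions rows = -188.
Keep rows where amount <= that value.

debit | -188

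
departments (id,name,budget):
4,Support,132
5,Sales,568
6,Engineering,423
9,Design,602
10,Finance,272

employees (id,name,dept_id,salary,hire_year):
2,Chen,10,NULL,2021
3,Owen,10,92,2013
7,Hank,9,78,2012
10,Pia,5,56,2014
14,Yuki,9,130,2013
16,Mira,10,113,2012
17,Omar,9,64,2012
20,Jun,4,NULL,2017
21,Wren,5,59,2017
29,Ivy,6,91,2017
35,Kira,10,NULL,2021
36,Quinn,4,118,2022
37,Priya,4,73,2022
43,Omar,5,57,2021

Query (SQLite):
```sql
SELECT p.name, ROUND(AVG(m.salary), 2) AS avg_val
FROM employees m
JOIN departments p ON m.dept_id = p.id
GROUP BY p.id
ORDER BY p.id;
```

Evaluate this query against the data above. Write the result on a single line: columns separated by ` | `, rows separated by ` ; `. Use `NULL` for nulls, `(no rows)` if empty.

Join each employees row to its departments via dept_id.
Group joined rows by departments.id; compute ROUND(AVG(m.salary), 2) per group.
  4: ids {20, 36, 37} → ROUND(AVG(m.salary), 2)=95.5
  5: ids {10, 21, 43} → ROUND(AVG(m.salary), 2)=57.33
  6: ids {29} → ROUND(AVG(m.salary), 2)=91
  9: ids {7, 14, 17} → ROUND(AVG(m.salary), 2)=90.67
  10: ids {2, 3, 16, 35} → ROUND(AVG(m.salary), 2)=102.5

Support | 95.5 ; Sales | 57.33 ; Engineering | 91 ; Design | 90.67 ; Finance | 102.5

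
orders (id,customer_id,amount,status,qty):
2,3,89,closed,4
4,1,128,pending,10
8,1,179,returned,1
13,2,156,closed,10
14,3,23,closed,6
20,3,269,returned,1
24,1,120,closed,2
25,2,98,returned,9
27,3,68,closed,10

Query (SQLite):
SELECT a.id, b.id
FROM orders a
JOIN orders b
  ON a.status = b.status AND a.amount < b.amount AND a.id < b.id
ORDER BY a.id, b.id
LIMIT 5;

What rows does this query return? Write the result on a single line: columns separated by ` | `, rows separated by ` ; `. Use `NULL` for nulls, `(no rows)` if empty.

Pairs (a,b) with same status, a.amount < b.amount, a.id < b.id.
status groups: closed:{2,13,14,24,27} pending:{4} returned:{8,20,25}
Ordered by (a.id, b.id); first 5.

2 | 13 ; 2 | 24 ; 8 | 20 ; 14 | 24 ; 14 | 27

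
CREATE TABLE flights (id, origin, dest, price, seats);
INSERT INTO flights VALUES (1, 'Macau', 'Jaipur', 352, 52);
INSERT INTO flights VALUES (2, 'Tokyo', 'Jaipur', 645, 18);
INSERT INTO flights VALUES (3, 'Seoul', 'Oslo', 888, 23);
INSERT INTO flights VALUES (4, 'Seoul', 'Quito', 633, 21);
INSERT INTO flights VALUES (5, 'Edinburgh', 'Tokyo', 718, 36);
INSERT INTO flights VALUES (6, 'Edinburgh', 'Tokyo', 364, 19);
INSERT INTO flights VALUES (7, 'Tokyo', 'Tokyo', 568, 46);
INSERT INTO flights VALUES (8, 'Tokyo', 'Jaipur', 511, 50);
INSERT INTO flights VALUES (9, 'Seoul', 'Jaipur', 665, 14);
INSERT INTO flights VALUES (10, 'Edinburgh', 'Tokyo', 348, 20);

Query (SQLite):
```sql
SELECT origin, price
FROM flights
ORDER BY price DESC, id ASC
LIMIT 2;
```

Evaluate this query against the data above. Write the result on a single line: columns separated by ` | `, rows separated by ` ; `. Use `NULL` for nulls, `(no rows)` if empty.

Sort by price desc, tiebreak id asc: (888, id=3), (718, id=5), (665, id=9), (645, id=2), (633, id=4) …. Take first 2.

Seoul | 888 ; Edinburgh | 718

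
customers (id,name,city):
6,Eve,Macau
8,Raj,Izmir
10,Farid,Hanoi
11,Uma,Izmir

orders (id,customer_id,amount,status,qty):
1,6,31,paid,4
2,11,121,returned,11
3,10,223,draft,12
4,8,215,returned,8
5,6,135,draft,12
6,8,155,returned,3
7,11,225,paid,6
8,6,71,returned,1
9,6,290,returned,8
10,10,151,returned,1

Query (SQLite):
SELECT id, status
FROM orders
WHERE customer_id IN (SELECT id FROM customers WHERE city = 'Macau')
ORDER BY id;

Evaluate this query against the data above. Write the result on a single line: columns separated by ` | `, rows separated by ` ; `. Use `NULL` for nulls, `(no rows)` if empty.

1 | paid ; 5 | draft ; 8 | returned ; 9 | returned

Inner query: customers.id where city = 'Macau'.
Outer: keep orders rows whose customer_id is in that set.
Inner query → {6}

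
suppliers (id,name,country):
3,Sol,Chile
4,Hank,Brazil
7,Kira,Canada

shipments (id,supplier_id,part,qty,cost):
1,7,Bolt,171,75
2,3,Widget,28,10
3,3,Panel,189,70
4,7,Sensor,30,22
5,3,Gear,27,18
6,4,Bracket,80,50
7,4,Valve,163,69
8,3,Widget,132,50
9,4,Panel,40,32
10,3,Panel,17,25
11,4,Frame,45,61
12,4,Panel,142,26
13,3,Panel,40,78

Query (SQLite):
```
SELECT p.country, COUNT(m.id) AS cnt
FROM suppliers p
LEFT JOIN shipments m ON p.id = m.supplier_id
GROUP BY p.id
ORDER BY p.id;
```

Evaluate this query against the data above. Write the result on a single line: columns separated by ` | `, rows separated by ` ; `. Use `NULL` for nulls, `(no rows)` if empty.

LEFT JOIN keeps every suppliers row; unmatched ones get NULL for shipments columns.
Group by suppliers.id and compute COUNT(m.id). COUNT(col) of an all-NULL group is 0.
  3: ids {2, 3, 5, 8, 10, 13} → COUNT(m.id)=6
  4: ids {6, 7, 9, 11, 12} → COUNT(m.id)=5
  7: ids {1, 4} → COUNT(m.id)=2

Chile | 6 ; Brazil | 5 ; Canada | 2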